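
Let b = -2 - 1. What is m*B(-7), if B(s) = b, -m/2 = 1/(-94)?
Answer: -3/47 ≈ -0.063830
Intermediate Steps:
m = 1/47 (m = -2/(-94) = -2*(-1/94) = 1/47 ≈ 0.021277)
b = -3
B(s) = -3
m*B(-7) = (1/47)*(-3) = -3/47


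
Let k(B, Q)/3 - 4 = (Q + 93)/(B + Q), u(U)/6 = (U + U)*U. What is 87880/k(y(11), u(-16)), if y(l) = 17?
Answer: 271461320/46563 ≈ 5830.0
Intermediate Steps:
u(U) = 12*U² (u(U) = 6*((U + U)*U) = 6*((2*U)*U) = 6*(2*U²) = 12*U²)
k(B, Q) = 12 + 3*(93 + Q)/(B + Q) (k(B, Q) = 12 + 3*((Q + 93)/(B + Q)) = 12 + 3*((93 + Q)/(B + Q)) = 12 + 3*(93 + Q)/(B + Q))
87880/k(y(11), u(-16)) = 87880/((3*(93 + 4*17 + 5*(12*(-16)²))/(17 + 12*(-16)²))) = 87880/((3*(93 + 68 + 5*(12*256))/(17 + 12*256))) = 87880/((3*(93 + 68 + 5*3072)/(17 + 3072))) = 87880/((3*(93 + 68 + 15360)/3089)) = 87880/((3*(1/3089)*15521)) = 87880/(46563/3089) = 87880*(3089/46563) = 271461320/46563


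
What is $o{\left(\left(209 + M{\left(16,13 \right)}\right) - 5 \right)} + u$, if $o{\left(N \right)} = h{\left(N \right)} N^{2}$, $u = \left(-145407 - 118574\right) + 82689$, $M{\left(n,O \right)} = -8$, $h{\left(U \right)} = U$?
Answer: $7348244$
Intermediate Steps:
$u = -181292$ ($u = -263981 + 82689 = -181292$)
$o{\left(N \right)} = N^{3}$ ($o{\left(N \right)} = N N^{2} = N^{3}$)
$o{\left(\left(209 + M{\left(16,13 \right)}\right) - 5 \right)} + u = \left(\left(209 - 8\right) - 5\right)^{3} - 181292 = \left(201 - 5\right)^{3} - 181292 = 196^{3} - 181292 = 7529536 - 181292 = 7348244$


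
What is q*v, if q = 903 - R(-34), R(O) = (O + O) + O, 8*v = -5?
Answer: -5025/8 ≈ -628.13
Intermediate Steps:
v = -5/8 (v = (1/8)*(-5) = -5/8 ≈ -0.62500)
R(O) = 3*O (R(O) = 2*O + O = 3*O)
q = 1005 (q = 903 - 3*(-34) = 903 - 1*(-102) = 903 + 102 = 1005)
q*v = 1005*(-5/8) = -5025/8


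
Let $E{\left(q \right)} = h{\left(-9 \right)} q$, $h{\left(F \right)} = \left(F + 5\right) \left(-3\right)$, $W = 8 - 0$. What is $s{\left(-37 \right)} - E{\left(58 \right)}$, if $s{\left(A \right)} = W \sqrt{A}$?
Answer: $-696 + 8 i \sqrt{37} \approx -696.0 + 48.662 i$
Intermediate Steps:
$W = 8$ ($W = 8 + 0 = 8$)
$h{\left(F \right)} = -15 - 3 F$ ($h{\left(F \right)} = \left(5 + F\right) \left(-3\right) = -15 - 3 F$)
$s{\left(A \right)} = 8 \sqrt{A}$
$E{\left(q \right)} = 12 q$ ($E{\left(q \right)} = \left(-15 - -27\right) q = \left(-15 + 27\right) q = 12 q$)
$s{\left(-37 \right)} - E{\left(58 \right)} = 8 \sqrt{-37} - 12 \cdot 58 = 8 i \sqrt{37} - 696 = -696 + 8 i \sqrt{37}$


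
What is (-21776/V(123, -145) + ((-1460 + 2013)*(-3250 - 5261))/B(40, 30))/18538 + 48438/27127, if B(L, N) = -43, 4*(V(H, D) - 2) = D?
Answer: 22882929780365/2962468000466 ≈ 7.7243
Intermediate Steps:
V(H, D) = 2 + D/4
(-21776/V(123, -145) + ((-1460 + 2013)*(-3250 - 5261))/B(40, 30))/18538 + 48438/27127 = (-21776/(2 + (¼)*(-145)) + ((-1460 + 2013)*(-3250 - 5261))/(-43))/18538 + 48438/27127 = (-21776/(2 - 145/4) + (553*(-8511))*(-1/43))*(1/18538) + 48438*(1/27127) = (-21776/(-137/4) - 4706583*(-1/43))*(1/18538) + 48438/27127 = (-21776*(-4/137) + 4706583/43)*(1/18538) + 48438/27127 = (87104/137 + 4706583/43)*(1/18538) + 48438/27127 = (648547343/5891)*(1/18538) + 48438/27127 = 648547343/109207358 + 48438/27127 = 22882929780365/2962468000466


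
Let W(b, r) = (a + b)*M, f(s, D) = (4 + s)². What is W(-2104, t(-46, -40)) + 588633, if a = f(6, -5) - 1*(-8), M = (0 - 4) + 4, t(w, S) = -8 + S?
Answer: 588633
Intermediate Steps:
M = 0 (M = -4 + 4 = 0)
a = 108 (a = (4 + 6)² - 1*(-8) = 10² + 8 = 100 + 8 = 108)
W(b, r) = 0 (W(b, r) = (108 + b)*0 = 0)
W(-2104, t(-46, -40)) + 588633 = 0 + 588633 = 588633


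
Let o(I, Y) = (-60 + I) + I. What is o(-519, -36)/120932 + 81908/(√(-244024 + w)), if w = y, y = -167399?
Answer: -549/60466 - 81908*I*√411423/411423 ≈ -0.0090795 - 127.7*I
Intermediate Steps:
o(I, Y) = -60 + 2*I
w = -167399
o(-519, -36)/120932 + 81908/(√(-244024 + w)) = (-60 + 2*(-519))/120932 + 81908/(√(-244024 - 167399)) = (-60 - 1038)*(1/120932) + 81908/(√(-411423)) = -1098*1/120932 + 81908/((I*√411423)) = -549/60466 + 81908*(-I*√411423/411423) = -549/60466 - 81908*I*√411423/411423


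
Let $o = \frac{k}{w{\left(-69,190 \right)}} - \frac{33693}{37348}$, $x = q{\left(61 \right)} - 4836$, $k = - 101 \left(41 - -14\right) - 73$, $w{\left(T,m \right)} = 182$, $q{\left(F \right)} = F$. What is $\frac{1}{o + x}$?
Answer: $- \frac{485524}{2333829005} \approx -0.00020804$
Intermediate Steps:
$k = -5628$ ($k = - 101 \left(41 + 14\right) - 73 = \left(-101\right) 55 - 73 = -5555 - 73 = -5628$)
$x = -4775$ ($x = 61 - 4836 = -4775$)
$o = - \frac{15451905}{485524}$ ($o = - \frac{5628}{182} - \frac{33693}{37348} = \left(-5628\right) \frac{1}{182} - \frac{33693}{37348} = - \frac{402}{13} - \frac{33693}{37348} = - \frac{15451905}{485524} \approx -31.825$)
$\frac{1}{o + x} = \frac{1}{- \frac{15451905}{485524} - 4775} = \frac{1}{- \frac{2333829005}{485524}} = - \frac{485524}{2333829005}$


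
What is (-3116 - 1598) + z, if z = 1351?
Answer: -3363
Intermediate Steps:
(-3116 - 1598) + z = (-3116 - 1598) + 1351 = -4714 + 1351 = -3363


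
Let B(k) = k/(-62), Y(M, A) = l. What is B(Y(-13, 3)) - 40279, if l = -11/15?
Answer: -37459459/930 ≈ -40279.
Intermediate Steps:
l = -11/15 (l = -11*1/15 = -11/15 ≈ -0.73333)
Y(M, A) = -11/15
B(k) = -k/62 (B(k) = k*(-1/62) = -k/62)
B(Y(-13, 3)) - 40279 = -1/62*(-11/15) - 40279 = 11/930 - 40279 = -37459459/930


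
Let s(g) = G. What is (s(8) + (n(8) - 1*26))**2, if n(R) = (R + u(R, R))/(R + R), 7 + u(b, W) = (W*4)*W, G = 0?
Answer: 25281/256 ≈ 98.754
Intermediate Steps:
s(g) = 0
u(b, W) = -7 + 4*W**2 (u(b, W) = -7 + (W*4)*W = -7 + (4*W)*W = -7 + 4*W**2)
n(R) = (-7 + R + 4*R**2)/(2*R) (n(R) = (R + (-7 + 4*R**2))/(R + R) = (-7 + R + 4*R**2)/((2*R)) = (-7 + R + 4*R**2)*(1/(2*R)) = (-7 + R + 4*R**2)/(2*R))
(s(8) + (n(8) - 1*26))**2 = (0 + ((1/2)*(-7 + 8 + 4*8**2)/8 - 1*26))**2 = (0 + ((1/2)*(1/8)*(-7 + 8 + 4*64) - 26))**2 = (0 + ((1/2)*(1/8)*(-7 + 8 + 256) - 26))**2 = (0 + ((1/2)*(1/8)*257 - 26))**2 = (0 + (257/16 - 26))**2 = (0 - 159/16)**2 = (-159/16)**2 = 25281/256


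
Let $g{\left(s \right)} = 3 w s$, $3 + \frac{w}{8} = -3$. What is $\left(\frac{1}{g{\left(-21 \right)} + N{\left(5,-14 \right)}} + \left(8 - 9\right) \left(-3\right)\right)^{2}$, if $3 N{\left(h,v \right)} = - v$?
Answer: $\frac{743162121}{82555396} \approx 9.002$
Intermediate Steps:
$w = -48$ ($w = -24 + 8 \left(-3\right) = -24 - 24 = -48$)
$N{\left(h,v \right)} = - \frac{v}{3}$ ($N{\left(h,v \right)} = \frac{\left(-1\right) v}{3} = - \frac{v}{3}$)
$g{\left(s \right)} = - 144 s$ ($g{\left(s \right)} = 3 \left(-48\right) s = - 144 s$)
$\left(\frac{1}{g{\left(-21 \right)} + N{\left(5,-14 \right)}} + \left(8 - 9\right) \left(-3\right)\right)^{2} = \left(\frac{1}{\left(-144\right) \left(-21\right) - - \frac{14}{3}} + \left(8 - 9\right) \left(-3\right)\right)^{2} = \left(\frac{1}{3024 + \frac{14}{3}} - -3\right)^{2} = \left(\frac{1}{\frac{9086}{3}} + 3\right)^{2} = \left(\frac{3}{9086} + 3\right)^{2} = \left(\frac{27261}{9086}\right)^{2} = \frac{743162121}{82555396}$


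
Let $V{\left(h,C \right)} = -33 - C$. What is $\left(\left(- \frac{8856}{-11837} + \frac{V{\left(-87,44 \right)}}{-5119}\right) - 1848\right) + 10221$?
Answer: $\frac{507396483232}{60593603} \approx 8373.8$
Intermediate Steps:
$\left(\left(- \frac{8856}{-11837} + \frac{V{\left(-87,44 \right)}}{-5119}\right) - 1848\right) + 10221 = \left(\left(- \frac{8856}{-11837} + \frac{-33 - 44}{-5119}\right) - 1848\right) + 10221 = \left(\left(\left(-8856\right) \left(- \frac{1}{11837}\right) + \left(-33 - 44\right) \left(- \frac{1}{5119}\right)\right) - 1848\right) + 10221 = \left(\left(\frac{8856}{11837} - - \frac{77}{5119}\right) - 1848\right) + 10221 = \left(\left(\frac{8856}{11837} + \frac{77}{5119}\right) - 1848\right) + 10221 = \left(\frac{46245313}{60593603} - 1848\right) + 10221 = - \frac{111930733031}{60593603} + 10221 = \frac{507396483232}{60593603}$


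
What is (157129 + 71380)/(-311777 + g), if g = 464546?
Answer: 228509/152769 ≈ 1.4958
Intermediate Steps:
(157129 + 71380)/(-311777 + g) = (157129 + 71380)/(-311777 + 464546) = 228509/152769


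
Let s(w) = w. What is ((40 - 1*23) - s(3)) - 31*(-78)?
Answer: 2432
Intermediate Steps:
((40 - 1*23) - s(3)) - 31*(-78) = ((40 - 1*23) - 1*3) - 31*(-78) = ((40 - 23) - 3) + 2418 = (17 - 3) + 2418 = 14 + 2418 = 2432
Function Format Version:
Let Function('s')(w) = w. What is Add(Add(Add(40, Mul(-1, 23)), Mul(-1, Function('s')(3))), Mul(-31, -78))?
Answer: 2432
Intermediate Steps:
Add(Add(Add(40, Mul(-1, 23)), Mul(-1, Function('s')(3))), Mul(-31, -78)) = Add(Add(Add(40, Mul(-1, 23)), Mul(-1, 3)), Mul(-31, -78)) = Add(Add(Add(40, -23), -3), 2418) = Add(Add(17, -3), 2418) = Add(14, 2418) = 2432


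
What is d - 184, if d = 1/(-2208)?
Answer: -406273/2208 ≈ -184.00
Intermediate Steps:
d = -1/2208 ≈ -0.00045290
d - 184 = -1/2208 - 184 = -406273/2208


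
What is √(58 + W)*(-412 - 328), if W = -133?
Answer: -3700*I*√3 ≈ -6408.6*I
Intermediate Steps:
√(58 + W)*(-412 - 328) = √(58 - 133)*(-412 - 328) = √(-75)*(-740) = (5*I*√3)*(-740) = -3700*I*√3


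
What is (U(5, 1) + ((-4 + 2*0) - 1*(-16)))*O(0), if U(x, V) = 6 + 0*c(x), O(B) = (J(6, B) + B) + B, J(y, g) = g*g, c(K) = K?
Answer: 0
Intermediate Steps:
J(y, g) = g**2
O(B) = B**2 + 2*B (O(B) = (B**2 + B) + B = (B + B**2) + B = B**2 + 2*B)
U(x, V) = 6 (U(x, V) = 6 + 0*x = 6 + 0 = 6)
(U(5, 1) + ((-4 + 2*0) - 1*(-16)))*O(0) = (6 + ((-4 + 2*0) - 1*(-16)))*(0*(2 + 0)) = (6 + ((-4 + 0) + 16))*(0*2) = (6 + (-4 + 16))*0 = (6 + 12)*0 = 18*0 = 0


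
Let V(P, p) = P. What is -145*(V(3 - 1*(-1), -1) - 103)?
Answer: 14355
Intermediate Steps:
-145*(V(3 - 1*(-1), -1) - 103) = -145*((3 - 1*(-1)) - 103) = -145*((3 + 1) - 103) = -145*(4 - 103) = -145*(-99) = 14355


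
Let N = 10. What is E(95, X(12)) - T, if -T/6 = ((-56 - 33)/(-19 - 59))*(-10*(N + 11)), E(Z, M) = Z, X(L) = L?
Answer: -17455/13 ≈ -1342.7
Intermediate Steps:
T = 18690/13 (T = -6*(-56 - 33)/(-19 - 59)*(-10*(10 + 11)) = -6*(-89/(-78))*(-10*21) = -6*(-89*(-1/78))*(-210) = -89*(-210)/13 = -6*(-3115/13) = 18690/13 ≈ 1437.7)
E(95, X(12)) - T = 95 - 1*18690/13 = 95 - 18690/13 = -17455/13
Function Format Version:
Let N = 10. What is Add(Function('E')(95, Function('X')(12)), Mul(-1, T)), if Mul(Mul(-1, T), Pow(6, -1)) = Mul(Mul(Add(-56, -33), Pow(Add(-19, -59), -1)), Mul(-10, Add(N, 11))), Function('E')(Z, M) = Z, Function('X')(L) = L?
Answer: Rational(-17455, 13) ≈ -1342.7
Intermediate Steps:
T = Rational(18690, 13) (T = Mul(-6, Mul(Mul(Add(-56, -33), Pow(Add(-19, -59), -1)), Mul(-10, Add(10, 11)))) = Mul(-6, Mul(Mul(-89, Pow(-78, -1)), Mul(-10, 21))) = Mul(-6, Mul(Mul(-89, Rational(-1, 78)), -210)) = Mul(-6, Mul(Rational(89, 78), -210)) = Mul(-6, Rational(-3115, 13)) = Rational(18690, 13) ≈ 1437.7)
Add(Function('E')(95, Function('X')(12)), Mul(-1, T)) = Add(95, Mul(-1, Rational(18690, 13))) = Add(95, Rational(-18690, 13)) = Rational(-17455, 13)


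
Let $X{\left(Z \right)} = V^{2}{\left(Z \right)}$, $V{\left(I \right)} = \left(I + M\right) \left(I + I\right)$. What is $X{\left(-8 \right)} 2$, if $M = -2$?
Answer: $51200$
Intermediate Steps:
$V{\left(I \right)} = 2 I \left(-2 + I\right)$ ($V{\left(I \right)} = \left(I - 2\right) \left(I + I\right) = \left(-2 + I\right) 2 I = 2 I \left(-2 + I\right)$)
$X{\left(Z \right)} = 4 Z^{2} \left(-2 + Z\right)^{2}$ ($X{\left(Z \right)} = \left(2 Z \left(-2 + Z\right)\right)^{2} = 4 Z^{2} \left(-2 + Z\right)^{2}$)
$X{\left(-8 \right)} 2 = 4 \left(-8\right)^{2} \left(-2 - 8\right)^{2} \cdot 2 = 4 \cdot 64 \left(-10\right)^{2} \cdot 2 = 4 \cdot 64 \cdot 100 \cdot 2 = 25600 \cdot 2 = 51200$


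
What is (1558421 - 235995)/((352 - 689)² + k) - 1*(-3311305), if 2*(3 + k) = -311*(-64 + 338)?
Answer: 33566887703/10137 ≈ 3.3113e+6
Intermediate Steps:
k = -42610 (k = -3 + (-311*(-64 + 338))/2 = -3 + (-311*274)/2 = -3 + (½)*(-85214) = -3 - 42607 = -42610)
(1558421 - 235995)/((352 - 689)² + k) - 1*(-3311305) = (1558421 - 235995)/((352 - 689)² - 42610) - 1*(-3311305) = 1322426/((-337)² - 42610) + 3311305 = 1322426/(113569 - 42610) + 3311305 = 1322426/70959 + 3311305 = 1322426*(1/70959) + 3311305 = 188918/10137 + 3311305 = 33566887703/10137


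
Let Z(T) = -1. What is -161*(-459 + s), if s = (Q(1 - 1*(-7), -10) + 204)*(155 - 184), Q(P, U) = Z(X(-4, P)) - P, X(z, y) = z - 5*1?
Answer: 984354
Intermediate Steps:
X(z, y) = -5 + z (X(z, y) = z - 5 = -5 + z)
Q(P, U) = -1 - P
s = -5655 (s = ((-1 - (1 - 1*(-7))) + 204)*(155 - 184) = ((-1 - (1 + 7)) + 204)*(-29) = ((-1 - 1*8) + 204)*(-29) = ((-1 - 8) + 204)*(-29) = (-9 + 204)*(-29) = 195*(-29) = -5655)
-161*(-459 + s) = -161*(-459 - 5655) = -161*(-6114) = 984354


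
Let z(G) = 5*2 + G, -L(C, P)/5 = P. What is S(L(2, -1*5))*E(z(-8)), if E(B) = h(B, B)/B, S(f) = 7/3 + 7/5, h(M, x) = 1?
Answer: 28/15 ≈ 1.8667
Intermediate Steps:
L(C, P) = -5*P
S(f) = 56/15 (S(f) = 7*(⅓) + 7*(⅕) = 7/3 + 7/5 = 56/15)
z(G) = 10 + G
E(B) = 1/B
S(L(2, -1*5))*E(z(-8)) = 56/(15*(10 - 8)) = (56/15)/2 = (56/15)*(½) = 28/15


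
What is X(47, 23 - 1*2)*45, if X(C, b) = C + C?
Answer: 4230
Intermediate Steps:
X(C, b) = 2*C
X(47, 23 - 1*2)*45 = (2*47)*45 = 94*45 = 4230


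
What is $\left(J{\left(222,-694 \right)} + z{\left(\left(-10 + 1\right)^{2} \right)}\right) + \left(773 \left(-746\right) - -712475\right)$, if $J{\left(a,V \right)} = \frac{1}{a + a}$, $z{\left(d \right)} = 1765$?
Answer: $\frac{61086409}{444} \approx 1.3758 \cdot 10^{5}$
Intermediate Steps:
$J{\left(a,V \right)} = \frac{1}{2 a}$
$\left(J{\left(222,-694 \right)} + z{\left(\left(-10 + 1\right)^{2} \right)}\right) + \left(773 \left(-746\right) - -712475\right) = \left(\frac{1}{2 \cdot 222} + 1765\right) + \left(773 \left(-746\right) - -712475\right) = \left(\frac{1}{2} \cdot \frac{1}{222} + 1765\right) + \left(-576658 + 712475\right) = \left(\frac{1}{444} + 1765\right) + 135817 = \frac{783661}{444} + 135817 = \frac{61086409}{444}$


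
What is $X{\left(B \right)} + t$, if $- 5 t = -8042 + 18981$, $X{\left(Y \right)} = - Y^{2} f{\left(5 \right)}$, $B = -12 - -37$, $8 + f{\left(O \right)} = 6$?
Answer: $- \frac{4689}{5} \approx -937.8$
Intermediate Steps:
$f{\left(O \right)} = -2$ ($f{\left(O \right)} = -8 + 6 = -2$)
$B = 25$ ($B = -12 + 37 = 25$)
$X{\left(Y \right)} = 2 Y^{2}$ ($X{\left(Y \right)} = - Y^{2} \left(-2\right) = 2 Y^{2}$)
$t = - \frac{10939}{5}$ ($t = - \frac{-8042 + 18981}{5} = \left(- \frac{1}{5}\right) 10939 = - \frac{10939}{5} \approx -2187.8$)
$X{\left(B \right)} + t = 2 \cdot 25^{2} - \frac{10939}{5} = 2 \cdot 625 - \frac{10939}{5} = 1250 - \frac{10939}{5} = - \frac{4689}{5}$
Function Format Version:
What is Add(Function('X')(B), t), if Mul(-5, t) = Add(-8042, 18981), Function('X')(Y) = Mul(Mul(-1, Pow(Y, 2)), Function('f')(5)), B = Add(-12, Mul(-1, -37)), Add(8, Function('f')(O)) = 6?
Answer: Rational(-4689, 5) ≈ -937.80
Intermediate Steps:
Function('f')(O) = -2 (Function('f')(O) = Add(-8, 6) = -2)
B = 25 (B = Add(-12, 37) = 25)
Function('X')(Y) = Mul(2, Pow(Y, 2)) (Function('X')(Y) = Mul(Mul(-1, Pow(Y, 2)), -2) = Mul(2, Pow(Y, 2)))
t = Rational(-10939, 5) (t = Mul(Rational(-1, 5), Add(-8042, 18981)) = Mul(Rational(-1, 5), 10939) = Rational(-10939, 5) ≈ -2187.8)
Add(Function('X')(B), t) = Add(Mul(2, Pow(25, 2)), Rational(-10939, 5)) = Add(Mul(2, 625), Rational(-10939, 5)) = Add(1250, Rational(-10939, 5)) = Rational(-4689, 5)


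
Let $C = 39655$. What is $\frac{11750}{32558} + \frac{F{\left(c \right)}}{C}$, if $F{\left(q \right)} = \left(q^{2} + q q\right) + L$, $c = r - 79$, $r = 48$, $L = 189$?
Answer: $\frac{267338094}{645543745} \approx 0.41413$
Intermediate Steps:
$c = -31$ ($c = 48 - 79 = -31$)
$F{\left(q \right)} = 189 + 2 q^{2}$ ($F{\left(q \right)} = \left(q^{2} + q q\right) + 189 = \left(q^{2} + q^{2}\right) + 189 = 2 q^{2} + 189 = 189 + 2 q^{2}$)
$\frac{11750}{32558} + \frac{F{\left(c \right)}}{C} = \frac{11750}{32558} + \frac{189 + 2 \left(-31\right)^{2}}{39655} = 11750 \cdot \frac{1}{32558} + \left(189 + 2 \cdot 961\right) \frac{1}{39655} = \frac{5875}{16279} + \left(189 + 1922\right) \frac{1}{39655} = \frac{5875}{16279} + 2111 \cdot \frac{1}{39655} = \frac{5875}{16279} + \frac{2111}{39655} = \frac{267338094}{645543745}$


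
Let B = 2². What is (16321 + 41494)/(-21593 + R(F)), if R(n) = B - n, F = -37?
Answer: -57815/21552 ≈ -2.6826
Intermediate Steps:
B = 4
R(n) = 4 - n
(16321 + 41494)/(-21593 + R(F)) = (16321 + 41494)/(-21593 + (4 - 1*(-37))) = 57815/(-21593 + (4 + 37)) = 57815/(-21593 + 41) = 57815/(-21552) = 57815*(-1/21552) = -57815/21552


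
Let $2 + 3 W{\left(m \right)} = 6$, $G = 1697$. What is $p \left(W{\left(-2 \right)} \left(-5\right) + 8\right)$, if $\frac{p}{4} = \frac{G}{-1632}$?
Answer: $- \frac{1697}{306} \approx -5.5458$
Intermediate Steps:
$W{\left(m \right)} = \frac{4}{3}$ ($W{\left(m \right)} = - \frac{2}{3} + \frac{1}{3} \cdot 6 = - \frac{2}{3} + 2 = \frac{4}{3}$)
$p = - \frac{1697}{408}$ ($p = 4 \frac{1697}{-1632} = 4 \cdot 1697 \left(- \frac{1}{1632}\right) = 4 \left(- \frac{1697}{1632}\right) = - \frac{1697}{408} \approx -4.1593$)
$p \left(W{\left(-2 \right)} \left(-5\right) + 8\right) = - \frac{1697 \left(\frac{4}{3} \left(-5\right) + 8\right)}{408} = - \frac{1697 \left(- \frac{20}{3} + 8\right)}{408} = \left(- \frac{1697}{408}\right) \frac{4}{3} = - \frac{1697}{306}$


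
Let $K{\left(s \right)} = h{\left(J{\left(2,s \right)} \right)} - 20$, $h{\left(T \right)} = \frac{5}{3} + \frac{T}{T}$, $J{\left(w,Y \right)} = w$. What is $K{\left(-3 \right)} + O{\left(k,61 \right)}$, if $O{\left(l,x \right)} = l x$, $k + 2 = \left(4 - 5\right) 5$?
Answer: $- \frac{1333}{3} \approx -444.33$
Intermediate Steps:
$k = -7$ ($k = -2 + \left(4 - 5\right) 5 = -2 - 5 = -7$)
$h{\left(T \right)} = \frac{8}{3}$ ($h{\left(T \right)} = 5 \cdot \frac{1}{3} + 1 = \frac{5}{3} + 1 = \frac{8}{3}$)
$K{\left(s \right)} = - \frac{52}{3}$ ($K{\left(s \right)} = \frac{8}{3} - 20 = - \frac{52}{3}$)
$K{\left(-3 \right)} + O{\left(k,61 \right)} = - \frac{52}{3} - 427 = - \frac{1333}{3}$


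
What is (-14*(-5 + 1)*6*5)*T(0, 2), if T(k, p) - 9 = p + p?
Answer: 21840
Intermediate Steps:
T(k, p) = 9 + 2*p (T(k, p) = 9 + (p + p) = 9 + 2*p)
(-14*(-5 + 1)*6*5)*T(0, 2) = (-14*(-5 + 1)*6*5)*(9 + 2*2) = (-14*(-4*6)*5)*(9 + 4) = -(-336)*5*13 = -14*(-120)*13 = 1680*13 = 21840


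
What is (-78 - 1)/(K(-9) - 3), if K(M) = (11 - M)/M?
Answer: 711/47 ≈ 15.128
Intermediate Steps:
K(M) = (11 - M)/M
(-78 - 1)/(K(-9) - 3) = (-78 - 1)/((11 - 1*(-9))/(-9) - 3) = -79/(-(11 + 9)/9 - 3) = -79/(-⅑*20 - 3) = -79/(-20/9 - 3) = -79/(-47/9) = -79*(-9/47) = 711/47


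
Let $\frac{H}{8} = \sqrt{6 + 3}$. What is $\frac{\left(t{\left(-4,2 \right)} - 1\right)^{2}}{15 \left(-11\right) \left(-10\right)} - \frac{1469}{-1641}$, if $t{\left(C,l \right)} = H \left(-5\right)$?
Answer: $\frac{267169}{27350} \approx 9.7685$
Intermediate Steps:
$H = 24$ ($H = 8 \sqrt{6 + 3} = 8 \sqrt{9} = 8 \cdot 3 = 24$)
$t{\left(C,l \right)} = -120$ ($t{\left(C,l \right)} = 24 \left(-5\right) = -120$)
$\frac{\left(t{\left(-4,2 \right)} - 1\right)^{2}}{15 \left(-11\right) \left(-10\right)} - \frac{1469}{-1641} = \frac{\left(-120 - 1\right)^{2}}{15 \left(-11\right) \left(-10\right)} - \frac{1469}{-1641} = \frac{\left(-121\right)^{2}}{\left(-165\right) \left(-10\right)} - - \frac{1469}{1641} = \frac{14641}{1650} + \frac{1469}{1641} = 14641 \cdot \frac{1}{1650} + \frac{1469}{1641} = \frac{1331}{150} + \frac{1469}{1641} = \frac{267169}{27350}$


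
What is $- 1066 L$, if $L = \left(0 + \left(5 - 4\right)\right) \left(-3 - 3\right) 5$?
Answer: $31980$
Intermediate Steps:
$L = -30$ ($L = \left(0 + \left(5 - 4\right)\right) \left(-6\right) 5 = \left(0 + 1\right) \left(-6\right) 5 = 1 \left(-6\right) 5 = \left(-6\right) 5 = -30$)
$- 1066 L = \left(-1066\right) \left(-30\right) = 31980$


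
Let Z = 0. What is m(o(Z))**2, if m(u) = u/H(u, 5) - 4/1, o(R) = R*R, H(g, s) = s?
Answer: 16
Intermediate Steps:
o(R) = R**2
m(u) = -4 + u/5 (m(u) = u/5 - 4/1 = u*(1/5) - 4*1 = u/5 - 4 = -4 + u/5)
m(o(Z))**2 = (-4 + (1/5)*0**2)**2 = (-4 + (1/5)*0)**2 = (-4 + 0)**2 = (-4)**2 = 16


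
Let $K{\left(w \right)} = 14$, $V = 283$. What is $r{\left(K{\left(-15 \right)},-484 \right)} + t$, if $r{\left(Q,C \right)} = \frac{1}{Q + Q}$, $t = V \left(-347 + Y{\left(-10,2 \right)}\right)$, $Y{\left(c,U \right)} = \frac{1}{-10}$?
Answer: $- \frac{13752097}{140} \approx -98229.0$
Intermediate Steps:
$Y{\left(c,U \right)} = - \frac{1}{10}$
$t = - \frac{982293}{10}$ ($t = 283 \left(-347 - \frac{1}{10}\right) = 283 \left(- \frac{3471}{10}\right) = - \frac{982293}{10} \approx -98229.0$)
$r{\left(Q,C \right)} = \frac{1}{2 Q}$
$r{\left(K{\left(-15 \right)},-484 \right)} + t = \frac{1}{2 \cdot 14} - \frac{982293}{10} = \frac{1}{2} \cdot \frac{1}{14} - \frac{982293}{10} = \frac{1}{28} - \frac{982293}{10} = - \frac{13752097}{140}$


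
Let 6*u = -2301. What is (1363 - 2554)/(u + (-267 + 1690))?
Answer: -794/693 ≈ -1.1457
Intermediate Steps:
u = -767/2 (u = (⅙)*(-2301) = -767/2 ≈ -383.50)
(1363 - 2554)/(u + (-267 + 1690)) = (1363 - 2554)/(-767/2 + (-267 + 1690)) = -1191/(-767/2 + 1423) = -1191/2079/2 = -1191*2/2079 = -794/693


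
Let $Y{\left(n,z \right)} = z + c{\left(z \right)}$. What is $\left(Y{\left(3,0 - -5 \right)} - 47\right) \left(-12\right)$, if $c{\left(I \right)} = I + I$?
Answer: $384$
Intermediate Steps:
$c{\left(I \right)} = 2 I$
$Y{\left(n,z \right)} = 3 z$ ($Y{\left(n,z \right)} = z + 2 z = 3 z$)
$\left(Y{\left(3,0 - -5 \right)} - 47\right) \left(-12\right) = \left(3 \left(0 - -5\right) - 47\right) \left(-12\right) = \left(3 \left(0 + 5\right) - 47\right) \left(-12\right) = \left(3 \cdot 5 - 47\right) \left(-12\right) = \left(15 - 47\right) \left(-12\right) = \left(-32\right) \left(-12\right) = 384$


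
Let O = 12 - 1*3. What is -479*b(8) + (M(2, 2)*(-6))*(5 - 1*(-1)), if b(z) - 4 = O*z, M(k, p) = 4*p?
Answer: -36692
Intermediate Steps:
O = 9 (O = 12 - 3 = 9)
b(z) = 4 + 9*z
-479*b(8) + (M(2, 2)*(-6))*(5 - 1*(-1)) = -479*(4 + 9*8) + ((4*2)*(-6))*(5 - 1*(-1)) = -479*(4 + 72) + (8*(-6))*(5 + 1) = -479*76 - 48*6 = -36404 - 288 = -36692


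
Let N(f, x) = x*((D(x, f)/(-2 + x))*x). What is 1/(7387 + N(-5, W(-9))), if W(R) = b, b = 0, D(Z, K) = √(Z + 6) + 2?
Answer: 1/7387 ≈ 0.00013537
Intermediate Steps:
D(Z, K) = 2 + √(6 + Z) (D(Z, K) = √(6 + Z) + 2 = 2 + √(6 + Z))
W(R) = 0
N(f, x) = x²*(2 + √(6 + x))/(-2 + x) (N(f, x) = x*(((2 + √(6 + x))/(-2 + x))*x) = x*(x*(2 + √(6 + x))/(-2 + x)) = x²*(2 + √(6 + x))/(-2 + x))
1/(7387 + N(-5, W(-9))) = 1/(7387 + 0²*(2 + √(6 + 0))/(-2 + 0)) = 1/(7387 + 0*(2 + √6)/(-2)) = 1/(7387 + 0*(-½)*(2 + √6)) = 1/(7387 + 0) = 1/7387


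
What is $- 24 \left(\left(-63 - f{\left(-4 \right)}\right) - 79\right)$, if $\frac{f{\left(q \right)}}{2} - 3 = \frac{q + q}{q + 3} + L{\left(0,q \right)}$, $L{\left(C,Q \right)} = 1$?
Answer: $3984$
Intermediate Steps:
$f{\left(q \right)} = 8 + \frac{4 q}{3 + q}$ ($f{\left(q \right)} = 6 + 2 \left(\frac{q + q}{q + 3} + 1\right) = 6 + 2 \left(\frac{2 q}{3 + q} + 1\right) = 6 + 2 \left(1 + \frac{2 q}{3 + q}\right) = 6 + \left(2 + \frac{4 q}{3 + q}\right) = 8 + \frac{4 q}{3 + q}$)
$- 24 \left(\left(-63 - f{\left(-4 \right)}\right) - 79\right) = - 24 \left(\left(-63 - \frac{12 \left(2 - 4\right)}{3 - 4}\right) - 79\right) = - 24 \left(\left(-63 - 12 \frac{1}{-1} \left(-2\right)\right) - 79\right) = - 24 \left(\left(-63 - 12 \left(-1\right) \left(-2\right)\right) - 79\right) = - 24 \left(\left(-63 - 24\right) - 79\right) = - 24 \left(-87 - 79\right) = \left(-24\right) \left(-166\right) = 3984$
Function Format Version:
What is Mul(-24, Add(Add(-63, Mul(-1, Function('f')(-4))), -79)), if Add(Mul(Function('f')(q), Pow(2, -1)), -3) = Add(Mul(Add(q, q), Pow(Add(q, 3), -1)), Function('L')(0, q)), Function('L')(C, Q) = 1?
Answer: 3984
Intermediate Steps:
Function('f')(q) = Add(8, Mul(4, q, Pow(Add(3, q), -1))) (Function('f')(q) = Add(6, Mul(2, Add(Mul(Add(q, q), Pow(Add(q, 3), -1)), 1))) = Add(6, Mul(2, Add(Mul(Mul(2, q), Pow(Add(3, q), -1)), 1))) = Add(6, Mul(2, Add(Mul(2, q, Pow(Add(3, q), -1)), 1))) = Add(6, Mul(2, Add(1, Mul(2, q, Pow(Add(3, q), -1))))) = Add(6, Add(2, Mul(4, q, Pow(Add(3, q), -1)))) = Add(8, Mul(4, q, Pow(Add(3, q), -1))))
Mul(-24, Add(Add(-63, Mul(-1, Function('f')(-4))), -79)) = Mul(-24, Add(Add(-63, Mul(-1, Mul(12, Pow(Add(3, -4), -1), Add(2, -4)))), -79)) = Mul(-24, Add(Add(-63, Mul(-1, Mul(12, Pow(-1, -1), -2))), -79)) = Mul(-24, Add(Add(-63, Mul(-1, Mul(12, -1, -2))), -79)) = Mul(-24, Add(Add(-63, Mul(-1, 24)), -79)) = Mul(-24, Add(Add(-63, -24), -79)) = Mul(-24, Add(-87, -79)) = Mul(-24, -166) = 3984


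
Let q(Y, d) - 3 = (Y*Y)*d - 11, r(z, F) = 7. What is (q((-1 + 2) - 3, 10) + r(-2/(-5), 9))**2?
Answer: 1521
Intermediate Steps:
q(Y, d) = -8 + d*Y**2 (q(Y, d) = 3 + ((Y*Y)*d - 11) = 3 + (Y**2*d - 11) = 3 + (d*Y**2 - 11) = 3 + (-11 + d*Y**2) = -8 + d*Y**2)
(q((-1 + 2) - 3, 10) + r(-2/(-5), 9))**2 = ((-8 + 10*((-1 + 2) - 3)**2) + 7)**2 = ((-8 + 10*(1 - 3)**2) + 7)**2 = ((-8 + 10*(-2)**2) + 7)**2 = ((-8 + 10*4) + 7)**2 = ((-8 + 40) + 7)**2 = (32 + 7)**2 = 39**2 = 1521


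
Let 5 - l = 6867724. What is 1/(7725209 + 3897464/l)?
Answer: 6867719/53054560730807 ≈ 1.2945e-7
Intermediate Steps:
l = -6867719 (l = 5 - 1*6867724 = 5 - 6867724 = -6867719)
1/(7725209 + 3897464/l) = 1/(7725209 + 3897464/(-6867719)) = 1/(7725209 + 3897464*(-1/6867719)) = 1/(7725209 - 3897464/6867719) = 1/(53054560730807/6867719) = 6867719/53054560730807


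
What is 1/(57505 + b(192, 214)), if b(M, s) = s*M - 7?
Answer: 1/98586 ≈ 1.0143e-5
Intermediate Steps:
b(M, s) = -7 + M*s (b(M, s) = M*s - 7 = -7 + M*s)
1/(57505 + b(192, 214)) = 1/(57505 + (-7 + 192*214)) = 1/(57505 + (-7 + 41088)) = 1/(57505 + 41081) = 1/98586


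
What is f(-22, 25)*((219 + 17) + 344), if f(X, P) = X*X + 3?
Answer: 282460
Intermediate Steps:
f(X, P) = 3 + X² (f(X, P) = X² + 3 = 3 + X²)
f(-22, 25)*((219 + 17) + 344) = (3 + (-22)²)*((219 + 17) + 344) = (3 + 484)*(236 + 344) = 487*580 = 282460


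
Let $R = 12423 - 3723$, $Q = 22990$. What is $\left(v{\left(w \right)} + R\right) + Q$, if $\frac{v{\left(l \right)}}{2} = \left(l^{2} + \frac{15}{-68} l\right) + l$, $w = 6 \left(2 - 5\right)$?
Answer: $\frac{549269}{17} \approx 32310.0$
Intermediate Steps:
$R = 8700$
$w = -18$ ($w = 6 \left(-3\right) = -18$)
$v{\left(l \right)} = 2 l^{2} + \frac{53 l}{34}$ ($v{\left(l \right)} = 2 \left(\left(l^{2} + \frac{15}{-68} l\right) + l\right) = 2 \left(\left(l^{2} + 15 \left(- \frac{1}{68}\right) l\right) + l\right) = 2 \left(\left(l^{2} - \frac{15 l}{68}\right) + l\right) = 2 \left(l^{2} + \frac{53 l}{68}\right) = 2 l^{2} + \frac{53 l}{34}$)
$\left(v{\left(w \right)} + R\right) + Q = \left(\frac{1}{34} \left(-18\right) \left(53 + 68 \left(-18\right)\right) + 8700\right) + 22990 = \left(\frac{1}{34} \left(-18\right) \left(53 - 1224\right) + 8700\right) + 22990 = \left(\frac{1}{34} \left(-18\right) \left(-1171\right) + 8700\right) + 22990 = \left(\frac{10539}{17} + 8700\right) + 22990 = \frac{158439}{17} + 22990 = \frac{549269}{17}$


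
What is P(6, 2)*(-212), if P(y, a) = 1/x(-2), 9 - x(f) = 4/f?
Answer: -212/11 ≈ -19.273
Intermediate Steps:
x(f) = 9 - 4/f
P(y, a) = 1/11 (P(y, a) = 1/(9 - 4/(-2)) = 1/(9 - 4*(-½)) = 1/(9 + 2) = 1/11)
P(6, 2)*(-212) = (1/11)*(-212) = -212/11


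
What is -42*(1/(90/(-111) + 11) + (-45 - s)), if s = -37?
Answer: 125118/377 ≈ 331.88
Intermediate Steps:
-42*(1/(90/(-111) + 11) + (-45 - s)) = -42*(1/(90/(-111) + 11) + (-45 - 1*(-37))) = -42*(1/(90*(-1/111) + 11) + (-45 + 37)) = -42*(1/(-30/37 + 11) - 8) = -42*(1/(377/37) - 8) = -42*(37/377 - 8) = -42*(-2979/377) = 125118/377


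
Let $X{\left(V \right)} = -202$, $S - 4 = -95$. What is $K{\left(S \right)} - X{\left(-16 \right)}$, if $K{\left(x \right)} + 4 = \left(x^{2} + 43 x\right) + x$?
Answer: $4475$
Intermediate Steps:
$S = -91$ ($S = 4 - 95 = -91$)
$K{\left(x \right)} = -4 + x^{2} + 44 x$ ($K{\left(x \right)} = -4 + \left(\left(x^{2} + 43 x\right) + x\right) = -4 + \left(x^{2} + 44 x\right) = -4 + x^{2} + 44 x$)
$K{\left(S \right)} - X{\left(-16 \right)} = \left(-4 + \left(-91\right)^{2} + 44 \left(-91\right)\right) - -202 = \left(-4 + 8281 - 4004\right) + 202 = 4273 + 202 = 4475$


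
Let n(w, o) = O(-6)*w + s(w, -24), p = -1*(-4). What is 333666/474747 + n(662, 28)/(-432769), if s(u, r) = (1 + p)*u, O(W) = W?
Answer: 1303734988/1850953013 ≈ 0.70436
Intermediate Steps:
p = 4
s(u, r) = 5*u (s(u, r) = (1 + 4)*u = 5*u)
n(w, o) = -w (n(w, o) = -6*w + 5*w = -w)
333666/474747 + n(662, 28)/(-432769) = 333666/474747 - 1*662/(-432769) = 333666*(1/474747) - 662*(-1/432769) = 3006/4277 + 662/432769 = 1303734988/1850953013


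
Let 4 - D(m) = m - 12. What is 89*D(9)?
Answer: 623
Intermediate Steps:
D(m) = 16 - m (D(m) = 4 - (m - 12) = 4 - (-12 + m) = 4 + (12 - m) = 16 - m)
89*D(9) = 89*(16 - 1*9) = 89*(16 - 9) = 89*7 = 623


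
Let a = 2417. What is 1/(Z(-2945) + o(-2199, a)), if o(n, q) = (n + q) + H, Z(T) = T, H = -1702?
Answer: -1/4429 ≈ -0.00022578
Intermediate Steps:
o(n, q) = -1702 + n + q (o(n, q) = (n + q) - 1702 = -1702 + n + q)
1/(Z(-2945) + o(-2199, a)) = 1/(-2945 + (-1702 - 2199 + 2417)) = 1/(-2945 - 1484) = 1/(-4429) = -1/4429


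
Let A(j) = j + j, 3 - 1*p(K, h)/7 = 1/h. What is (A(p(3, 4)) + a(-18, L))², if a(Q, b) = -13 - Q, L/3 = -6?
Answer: 7569/4 ≈ 1892.3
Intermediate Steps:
L = -18 (L = 3*(-6) = -18)
p(K, h) = 21 - 7/h
A(j) = 2*j
(A(p(3, 4)) + a(-18, L))² = (2*(21 - 7/4) + (-13 - 1*(-18)))² = (2*(21 - 7*¼) + (-13 + 18))² = (2*(21 - 7/4) + 5)² = (2*(77/4) + 5)² = (77/2 + 5)² = (87/2)² = 7569/4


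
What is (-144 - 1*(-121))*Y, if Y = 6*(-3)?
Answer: 414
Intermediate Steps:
Y = -18
(-144 - 1*(-121))*Y = (-144 - 1*(-121))*(-18) = (-144 + 121)*(-18) = -23*(-18) = 414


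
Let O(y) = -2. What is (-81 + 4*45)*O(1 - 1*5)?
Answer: -198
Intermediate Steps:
(-81 + 4*45)*O(1 - 1*5) = (-81 + 4*45)*(-2) = (-81 + 180)*(-2) = 99*(-2) = -198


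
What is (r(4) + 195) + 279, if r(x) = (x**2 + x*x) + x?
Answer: 510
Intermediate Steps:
r(x) = x + 2*x**2 (r(x) = (x**2 + x**2) + x = 2*x**2 + x = x + 2*x**2)
(r(4) + 195) + 279 = (4*(1 + 2*4) + 195) + 279 = (4*(1 + 8) + 195) + 279 = (4*9 + 195) + 279 = (36 + 195) + 279 = 231 + 279 = 510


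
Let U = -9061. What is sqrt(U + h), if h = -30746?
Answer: 3*I*sqrt(4423) ≈ 199.52*I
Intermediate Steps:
sqrt(U + h) = sqrt(-9061 - 30746) = sqrt(-39807) = 3*I*sqrt(4423)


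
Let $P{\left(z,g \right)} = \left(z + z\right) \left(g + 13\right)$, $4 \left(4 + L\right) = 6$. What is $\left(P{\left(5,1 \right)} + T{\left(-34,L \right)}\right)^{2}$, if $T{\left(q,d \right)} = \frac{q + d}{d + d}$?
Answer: $\frac{2169729}{100} \approx 21697.0$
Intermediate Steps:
$L = - \frac{5}{2}$ ($L = -4 + \frac{1}{4} \cdot 6 = -4 + \frac{3}{2} = - \frac{5}{2} \approx -2.5$)
$P{\left(z,g \right)} = 2 z \left(13 + g\right)$
$T{\left(q,d \right)} = \frac{d + q}{2 d}$
$\left(P{\left(5,1 \right)} + T{\left(-34,L \right)}\right)^{2} = \left(2 \cdot 5 \left(13 + 1\right) + \frac{- \frac{5}{2} - 34}{2 \left(- \frac{5}{2}\right)}\right)^{2} = \left(2 \cdot 5 \cdot 14 + \frac{1}{2} \left(- \frac{2}{5}\right) \left(- \frac{73}{2}\right)\right)^{2} = \left(140 + \frac{73}{10}\right)^{2} = \left(\frac{1473}{10}\right)^{2} = \frac{2169729}{100}$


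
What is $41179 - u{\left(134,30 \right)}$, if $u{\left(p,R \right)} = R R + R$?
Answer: $40249$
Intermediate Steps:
$u{\left(p,R \right)} = R + R^{2}$ ($u{\left(p,R \right)} = R^{2} + R = R + R^{2}$)
$41179 - u{\left(134,30 \right)} = 41179 - 30 \left(1 + 30\right) = 41179 - 30 \cdot 31 = 41179 - 930 = 40249$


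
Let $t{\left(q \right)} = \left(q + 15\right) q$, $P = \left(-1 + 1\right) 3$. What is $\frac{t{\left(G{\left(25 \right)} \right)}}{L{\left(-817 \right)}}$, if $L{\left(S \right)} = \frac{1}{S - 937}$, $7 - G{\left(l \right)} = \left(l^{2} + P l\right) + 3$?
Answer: $-660075804$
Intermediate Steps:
$P = 0$ ($P = 0 \cdot 3 = 0$)
$G{\left(l \right)} = 4 - l^{2}$ ($G{\left(l \right)} = 7 - \left(\left(l^{2} + 0 l\right) + 3\right) = 7 - \left(\left(l^{2} + 0\right) + 3\right) = 7 - \left(l^{2} + 3\right) = 7 - \left(3 + l^{2}\right) = 4 - l^{2}$)
$t{\left(q \right)} = q \left(15 + q\right)$ ($t{\left(q \right)} = \left(15 + q\right) q = q \left(15 + q\right)$)
$L{\left(S \right)} = \frac{1}{-937 + S}$
$\frac{t{\left(G{\left(25 \right)} \right)}}{L{\left(-817 \right)}} = \frac{\left(4 - 25^{2}\right) \left(15 + \left(4 - 25^{2}\right)\right)}{\frac{1}{-937 - 817}} = \frac{\left(4 - 625\right) \left(15 + \left(4 - 625\right)\right)}{\frac{1}{-1754}} = \frac{\left(4 - 625\right) \left(15 + \left(4 - 625\right)\right)}{- \frac{1}{1754}} = - 621 \left(15 - 621\right) \left(-1754\right) = \left(-621\right) \left(-606\right) \left(-1754\right) = 376326 \left(-1754\right) = -660075804$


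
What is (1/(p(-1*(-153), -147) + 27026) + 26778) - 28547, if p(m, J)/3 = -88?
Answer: -47341977/26762 ≈ -1769.0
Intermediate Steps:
p(m, J) = -264 (p(m, J) = 3*(-88) = -264)
(1/(p(-1*(-153), -147) + 27026) + 26778) - 28547 = (1/(-264 + 27026) + 26778) - 28547 = (1/26762 + 26778) - 28547 = 716632837/26762 - 28547 = -47341977/26762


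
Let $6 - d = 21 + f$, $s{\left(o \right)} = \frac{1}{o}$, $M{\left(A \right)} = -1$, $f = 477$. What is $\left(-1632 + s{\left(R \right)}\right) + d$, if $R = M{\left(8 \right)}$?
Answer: $-2125$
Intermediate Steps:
$R = -1$
$d = -492$ ($d = 6 - \left(21 + 477\right) = 6 - 498 = -492$)
$\left(-1632 + s{\left(R \right)}\right) + d = \left(-1632 + \frac{1}{-1}\right) - 492 = \left(-1632 - 1\right) - 492 = -1633 - 492 = -2125$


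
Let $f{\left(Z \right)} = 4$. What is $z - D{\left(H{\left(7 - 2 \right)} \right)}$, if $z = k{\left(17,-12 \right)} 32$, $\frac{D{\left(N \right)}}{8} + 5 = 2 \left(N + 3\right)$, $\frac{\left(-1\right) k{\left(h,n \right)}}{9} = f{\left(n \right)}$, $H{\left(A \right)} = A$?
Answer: $-1240$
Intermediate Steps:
$k{\left(h,n \right)} = -36$ ($k{\left(h,n \right)} = \left(-9\right) 4 = -36$)
$D{\left(N \right)} = 8 + 16 N$ ($D{\left(N \right)} = -40 + 8 \cdot 2 \left(N + 3\right) = -40 + 8 \cdot 2 \left(3 + N\right) = -40 + 8 \left(6 + 2 N\right) = -40 + \left(48 + 16 N\right) = 8 + 16 N$)
$z = -1152$ ($z = \left(-36\right) 32 = -1152$)
$z - D{\left(H{\left(7 - 2 \right)} \right)} = -1152 - \left(8 + 16 \left(7 - 2\right)\right) = -1152 - \left(8 + 16 \cdot 5\right) = -1152 - \left(8 + 80\right) = -1152 - 88 = -1240$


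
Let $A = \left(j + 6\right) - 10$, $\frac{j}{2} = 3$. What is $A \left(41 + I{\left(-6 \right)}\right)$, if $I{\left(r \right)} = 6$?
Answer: $94$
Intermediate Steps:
$j = 6$ ($j = 2 \cdot 3 = 6$)
$A = 2$ ($A = \left(6 + 6\right) - 10 = 12 - 10 = 2$)
$A \left(41 + I{\left(-6 \right)}\right) = 2 \left(41 + 6\right) = 2 \cdot 47 = 94$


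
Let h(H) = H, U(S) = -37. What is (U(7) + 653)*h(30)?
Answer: 18480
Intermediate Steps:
(U(7) + 653)*h(30) = (-37 + 653)*30 = 616*30 = 18480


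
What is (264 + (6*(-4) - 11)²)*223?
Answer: 332047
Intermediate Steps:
(264 + (6*(-4) - 11)²)*223 = (264 + (-24 - 11)²)*223 = (264 + (-35)²)*223 = (264 + 1225)*223 = 1489*223 = 332047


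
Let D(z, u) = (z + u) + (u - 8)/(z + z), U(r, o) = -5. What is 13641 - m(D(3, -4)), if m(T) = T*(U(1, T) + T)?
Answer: 13617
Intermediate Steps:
D(z, u) = u + z + (-8 + u)/(2*z) (D(z, u) = (u + z) + (-8 + u)/((2*z)) = (u + z) + (-8 + u)*(1/(2*z)) = (u + z) + (-8 + u)/(2*z) = u + z + (-8 + u)/(2*z))
m(T) = T*(-5 + T)
13641 - m(D(3, -4)) = 13641 - (-4 + (1/2)*(-4) + 3*(-4 + 3))/3*(-5 + (-4 + (1/2)*(-4) + 3*(-4 + 3))/3) = 13641 - (-4 - 2 + 3*(-1))/3*(-5 + (-4 - 2 + 3*(-1))/3) = 13641 - (-4 - 2 - 3)/3*(-5 + (-4 - 2 - 3)/3) = 13641 - (1/3)*(-9)*(-5 + (1/3)*(-9)) = 13641 - (-3)*(-5 - 3) = 13641 - (-3)*(-8) = 13641 - 1*24 = 13641 - 24 = 13617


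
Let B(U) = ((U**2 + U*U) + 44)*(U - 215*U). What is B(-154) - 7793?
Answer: 1564611263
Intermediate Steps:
B(U) = -214*U*(44 + 2*U**2) (B(U) = ((U**2 + U**2) + 44)*(-214*U) = (2*U**2 + 44)*(-214*U) = (44 + 2*U**2)*(-214*U) = -214*U*(44 + 2*U**2))
B(-154) - 7793 = -428*(-154)*(22 + (-154)**2) - 7793 = -428*(-154)*(22 + 23716) - 7793 = -428*(-154)*23738 - 7793 = 1564619056 - 7793 = 1564611263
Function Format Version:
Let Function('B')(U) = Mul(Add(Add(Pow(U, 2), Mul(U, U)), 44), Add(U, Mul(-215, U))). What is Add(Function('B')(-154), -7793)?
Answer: 1564611263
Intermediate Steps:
Function('B')(U) = Mul(-214, U, Add(44, Mul(2, Pow(U, 2)))) (Function('B')(U) = Mul(Add(Add(Pow(U, 2), Pow(U, 2)), 44), Mul(-214, U)) = Mul(Add(Mul(2, Pow(U, 2)), 44), Mul(-214, U)) = Mul(Add(44, Mul(2, Pow(U, 2))), Mul(-214, U)) = Mul(-214, U, Add(44, Mul(2, Pow(U, 2)))))
Add(Function('B')(-154), -7793) = Add(Mul(-428, -154, Add(22, Pow(-154, 2))), -7793) = Add(Mul(-428, -154, Add(22, 23716)), -7793) = Add(Mul(-428, -154, 23738), -7793) = Add(1564619056, -7793) = 1564611263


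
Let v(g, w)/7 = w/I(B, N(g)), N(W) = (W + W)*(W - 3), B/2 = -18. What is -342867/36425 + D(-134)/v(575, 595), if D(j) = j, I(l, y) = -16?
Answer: -269989171/30342025 ≈ -8.8982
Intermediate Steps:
B = -36 (B = 2*(-18) = -36)
N(W) = 2*W*(-3 + W) (N(W) = (2*W)*(-3 + W) = 2*W*(-3 + W))
v(g, w) = -7*w/16 (v(g, w) = 7*(w/(-16)) = 7*(w*(-1/16)) = 7*(-w/16) = -7*w/16)
-342867/36425 + D(-134)/v(575, 595) = -342867/36425 - 134/((-7/16*595)) = -342867*1/36425 - 134/(-4165/16) = -342867/36425 - 134*(-16/4165) = -342867/36425 + 2144/4165 = -269989171/30342025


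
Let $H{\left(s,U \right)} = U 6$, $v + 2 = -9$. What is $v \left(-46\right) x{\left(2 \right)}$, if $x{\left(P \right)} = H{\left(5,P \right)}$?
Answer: $6072$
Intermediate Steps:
$v = -11$ ($v = -2 - 9 = -11$)
$H{\left(s,U \right)} = 6 U$
$x{\left(P \right)} = 6 P$
$v \left(-46\right) x{\left(2 \right)} = \left(-11\right) \left(-46\right) 6 \cdot 2 = 506 \cdot 12 = 6072$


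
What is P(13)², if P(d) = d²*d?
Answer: 4826809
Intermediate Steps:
P(d) = d³
P(13)² = (13³)² = 2197² = 4826809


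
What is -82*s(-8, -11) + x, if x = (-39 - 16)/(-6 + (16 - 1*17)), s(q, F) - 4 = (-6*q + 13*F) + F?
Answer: 58603/7 ≈ 8371.9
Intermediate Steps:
s(q, F) = 4 - 6*q + 14*F (s(q, F) = 4 + ((-6*q + 13*F) + F) = 4 + (-6*q + 14*F) = 4 - 6*q + 14*F)
x = 55/7 (x = -55/(-6 + (16 - 17)) = -55/(-6 - 1) = -55/(-7) = -55*(-⅐) = 55/7 ≈ 7.8571)
-82*s(-8, -11) + x = -82*(4 - 6*(-8) + 14*(-11)) + 55/7 = -82*(4 + 48 - 154) + 55/7 = -82*(-102) + 55/7 = 8364 + 55/7 = 58603/7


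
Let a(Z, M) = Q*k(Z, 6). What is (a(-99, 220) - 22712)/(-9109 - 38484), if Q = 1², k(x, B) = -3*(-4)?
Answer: 22700/47593 ≈ 0.47696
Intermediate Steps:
k(x, B) = 12
Q = 1
a(Z, M) = 12 (a(Z, M) = 1*12 = 12)
(a(-99, 220) - 22712)/(-9109 - 38484) = (12 - 22712)/(-9109 - 38484) = -22700/(-47593) = -22700*(-1/47593) = 22700/47593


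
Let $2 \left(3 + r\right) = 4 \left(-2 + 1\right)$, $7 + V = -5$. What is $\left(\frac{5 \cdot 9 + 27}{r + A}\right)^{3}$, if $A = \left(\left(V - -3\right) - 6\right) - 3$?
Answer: $- \frac{373248}{12167} \approx -30.677$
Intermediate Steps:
$V = -12$ ($V = -7 - 5 = -12$)
$r = -5$ ($r = -3 + \frac{4 \left(-2 + 1\right)}{2} = -3 + \frac{4 \left(-1\right)}{2} = -3 + \frac{1}{2} \left(-4\right) = -3 - 2 = -5$)
$A = -18$ ($A = \left(\left(-12 - -3\right) - 6\right) - 3 = \left(\left(-12 + 3\right) - 6\right) - 3 = \left(-9 - 6\right) - 3 = -15 - 3 = -18$)
$\left(\frac{5 \cdot 9 + 27}{r + A}\right)^{3} = \left(\frac{5 \cdot 9 + 27}{-5 - 18}\right)^{3} = \left(\frac{45 + 27}{-23}\right)^{3} = \left(72 \left(- \frac{1}{23}\right)\right)^{3} = \left(- \frac{72}{23}\right)^{3} = - \frac{373248}{12167}$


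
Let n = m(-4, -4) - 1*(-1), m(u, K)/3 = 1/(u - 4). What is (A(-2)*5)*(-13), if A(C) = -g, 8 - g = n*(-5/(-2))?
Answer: 6695/16 ≈ 418.44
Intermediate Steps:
m(u, K) = 3/(-4 + u) (m(u, K) = 3/(u - 4) = 3/(-4 + u))
n = 5/8 (n = 3/(-4 - 4) - 1*(-1) = 3/(-8) + 1 = 3*(-⅛) + 1 = -3/8 + 1 = 5/8 ≈ 0.62500)
g = 103/16 (g = 8 - 5*(-5/(-2))/8 = 8 - 5*(-5*(-½))/8 = 8 - 5*5/(8*2) = 8 - 1*25/16 = 8 - 25/16 = 103/16 ≈ 6.4375)
A(C) = -103/16 (A(C) = -1*103/16 = -103/16)
(A(-2)*5)*(-13) = -103/16*5*(-13) = -515/16*(-13) = 6695/16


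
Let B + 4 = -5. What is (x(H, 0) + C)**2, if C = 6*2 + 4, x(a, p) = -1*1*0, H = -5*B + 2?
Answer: 256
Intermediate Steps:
B = -9 (B = -4 - 5 = -9)
H = 47 (H = -5*(-9) + 2 = 45 + 2 = 47)
x(a, p) = 0 (x(a, p) = -1*0 = 0)
C = 16 (C = 12 + 4 = 16)
(x(H, 0) + C)**2 = (0 + 16)**2 = 16**2 = 256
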